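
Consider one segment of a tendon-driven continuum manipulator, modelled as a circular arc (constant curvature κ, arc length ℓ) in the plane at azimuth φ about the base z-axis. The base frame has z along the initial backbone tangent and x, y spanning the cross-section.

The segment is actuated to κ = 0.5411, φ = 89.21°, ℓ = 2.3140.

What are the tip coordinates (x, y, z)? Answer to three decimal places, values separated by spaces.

0.017 1.269 1.755

θ = κ·ℓ = 0.5411 × 2.3140 = 1.25211 rad
ρ = (1 − cos θ)/κ = (1 − 0.31332)/0.5411 = 1.26904
z = sin θ / κ = 0.94965/0.5411 = 1.75503
x = ρ cos φ = 1.26904 × cos(89.21°) = 0.01750
y = ρ sin φ = 1.26904 × sin(89.21°) = 1.26892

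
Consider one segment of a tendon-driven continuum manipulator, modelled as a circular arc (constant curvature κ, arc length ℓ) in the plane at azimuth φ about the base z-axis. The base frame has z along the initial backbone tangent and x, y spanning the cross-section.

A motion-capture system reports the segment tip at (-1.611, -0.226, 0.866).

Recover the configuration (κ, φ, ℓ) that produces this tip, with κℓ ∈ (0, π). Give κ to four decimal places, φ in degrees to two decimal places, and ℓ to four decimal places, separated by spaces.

0.9580 187.99 2.2582

ρ = √(x²+y²) = √(-1.611² + -0.226²) = 1.62678
φ = atan2(y, x) mod 360° = atan2(-0.226, -1.611) = 187.9857°
|p|² = ρ² + z² = 1.62678² + 0.866² = 3.39635
κ = 2ρ / |p|² = 2×1.62678 / 3.39635 = 0.95795
θ = 2·atan2(ρ, z) = 2·atan2(1.62678, 0.866) = 2.16322 rad
ℓ = θ/κ = 2.16322/0.95795 = 2.25817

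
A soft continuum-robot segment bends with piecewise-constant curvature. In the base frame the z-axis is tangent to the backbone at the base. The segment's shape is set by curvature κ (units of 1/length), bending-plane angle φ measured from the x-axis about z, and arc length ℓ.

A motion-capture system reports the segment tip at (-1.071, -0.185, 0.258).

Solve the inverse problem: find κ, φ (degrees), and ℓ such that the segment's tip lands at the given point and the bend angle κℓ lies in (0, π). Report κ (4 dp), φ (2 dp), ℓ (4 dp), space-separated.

1.7420 189.80 1.5359

ρ = √(x²+y²) = √(-1.071² + -0.185²) = 1.08686
φ = atan2(y, x) mod 360° = atan2(-0.185, -1.071) = 189.8003°
|p|² = ρ² + z² = 1.08686² + 0.258² = 1.24783
κ = 2ρ / |p|² = 2×1.08686 / 1.24783 = 1.74200
θ = 2·atan2(ρ, z) = 2·atan2(1.08686, 0.258) = 2.67546 rad
ℓ = θ/κ = 2.67546/1.74200 = 1.53585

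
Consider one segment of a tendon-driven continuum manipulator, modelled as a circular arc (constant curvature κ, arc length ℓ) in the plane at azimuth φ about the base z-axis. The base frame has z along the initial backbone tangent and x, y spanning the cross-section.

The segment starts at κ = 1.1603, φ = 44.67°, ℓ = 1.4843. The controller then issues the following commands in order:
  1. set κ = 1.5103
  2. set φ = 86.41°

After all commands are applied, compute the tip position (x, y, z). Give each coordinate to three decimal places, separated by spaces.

0.067 1.072 0.519

initial: κ=1.1603, φ=44.67°, ℓ=1.4843
cmd 1: set κ=1.5103 → (κ,φ,ℓ)=(1.5103,44.67°,1.4843) → tip=(0.7636,0.7549,0.5186)
cmd 2: set φ=86.41° → (κ,φ,ℓ)=(1.5103,86.41°,1.4843) → tip=(0.0672,1.0717,0.5186)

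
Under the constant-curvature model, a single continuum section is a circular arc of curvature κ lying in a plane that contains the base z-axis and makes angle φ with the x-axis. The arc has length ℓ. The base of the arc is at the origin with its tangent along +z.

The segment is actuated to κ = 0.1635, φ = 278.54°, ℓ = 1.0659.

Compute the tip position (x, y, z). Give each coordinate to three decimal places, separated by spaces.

θ = κ·ℓ = 0.1635 × 1.0659 = 0.17427 rad
ρ = (1 − cos θ)/κ = (1 − 0.98485)/0.1635 = 0.09264
z = sin θ / κ = 0.17339/0.1635 = 1.06051
x = ρ cos φ = 0.09264 × cos(278.54°) = 0.01376
y = ρ sin φ = 0.09264 × sin(278.54°) = -0.09162

0.014 -0.092 1.061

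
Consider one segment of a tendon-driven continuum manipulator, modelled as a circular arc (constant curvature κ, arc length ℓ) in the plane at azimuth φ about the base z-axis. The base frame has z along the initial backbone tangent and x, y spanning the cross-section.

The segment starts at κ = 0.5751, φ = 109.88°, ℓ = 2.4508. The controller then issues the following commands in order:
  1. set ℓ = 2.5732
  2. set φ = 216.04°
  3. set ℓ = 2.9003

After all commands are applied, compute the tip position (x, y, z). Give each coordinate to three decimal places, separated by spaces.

-1.542 -1.122 1.731

initial: κ=0.5751, φ=109.88°, ℓ=2.4508
cmd 1: set ℓ=2.5732 → (κ,φ,ℓ)=(0.5751,109.88°,2.5732) → tip=(-0.5376,1.4867,1.7316)
cmd 2: set φ=216.04° → (κ,φ,ℓ)=(0.5751,216.04°,2.5732) → tip=(-1.2783,-0.9301,1.7316)
cmd 3: set ℓ=2.9003 → (κ,φ,ℓ)=(0.5751,216.04°,2.9003) → tip=(-1.5424,-1.1223,1.7306)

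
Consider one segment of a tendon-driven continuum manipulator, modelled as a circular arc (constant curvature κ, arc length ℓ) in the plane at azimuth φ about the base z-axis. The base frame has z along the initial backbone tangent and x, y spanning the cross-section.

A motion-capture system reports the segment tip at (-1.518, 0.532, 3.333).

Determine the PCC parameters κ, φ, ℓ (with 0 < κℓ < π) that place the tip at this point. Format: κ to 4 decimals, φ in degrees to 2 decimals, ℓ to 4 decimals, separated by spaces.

0.2349 160.69 3.8285

ρ = √(x²+y²) = √(-1.518² + 0.532²) = 1.60852
φ = atan2(y, x) mod 360° = atan2(0.532, -1.518) = 160.6864°
|p|² = ρ² + z² = 1.60852² + 3.333² = 13.69624
κ = 2ρ / |p|² = 2×1.60852 / 13.69624 = 0.23489
θ = 2·atan2(ρ, z) = 2·atan2(1.60852, 3.333) = 0.89927 rad
ℓ = θ/κ = 0.89927/0.23489 = 3.82855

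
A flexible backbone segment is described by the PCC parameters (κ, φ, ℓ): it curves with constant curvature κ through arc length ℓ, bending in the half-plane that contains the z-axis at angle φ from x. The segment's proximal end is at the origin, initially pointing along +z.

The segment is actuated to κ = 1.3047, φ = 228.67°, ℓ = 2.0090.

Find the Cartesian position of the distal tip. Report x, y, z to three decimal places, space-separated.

θ = κ·ℓ = 1.3047 × 2.0090 = 2.62114 rad
ρ = (1 − cos θ)/κ = (1 − -0.86760)/1.3047 = 1.43144
z = sin θ / κ = 0.49727/1.3047 = 0.38114
x = ρ cos φ = 1.43144 × cos(228.67°) = -0.94531
y = ρ sin φ = 1.43144 × sin(228.67°) = -1.07489

-0.945 -1.075 0.381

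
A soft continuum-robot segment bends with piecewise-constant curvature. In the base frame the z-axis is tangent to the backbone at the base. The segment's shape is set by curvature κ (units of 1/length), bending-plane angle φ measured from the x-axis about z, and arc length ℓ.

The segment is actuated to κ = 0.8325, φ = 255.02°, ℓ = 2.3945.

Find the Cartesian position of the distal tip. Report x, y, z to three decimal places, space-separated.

θ = κ·ℓ = 0.8325 × 2.3945 = 1.99342 rad
ρ = (1 − cos θ)/κ = (1 − -0.41016)/0.8325 = 1.69388
z = sin θ / κ = 0.91202/0.8325 = 1.09551
x = ρ cos φ = 1.69388 × cos(255.02°) = -0.43784
y = ρ sin φ = 1.69388 × sin(255.02°) = -1.63632

-0.438 -1.636 1.096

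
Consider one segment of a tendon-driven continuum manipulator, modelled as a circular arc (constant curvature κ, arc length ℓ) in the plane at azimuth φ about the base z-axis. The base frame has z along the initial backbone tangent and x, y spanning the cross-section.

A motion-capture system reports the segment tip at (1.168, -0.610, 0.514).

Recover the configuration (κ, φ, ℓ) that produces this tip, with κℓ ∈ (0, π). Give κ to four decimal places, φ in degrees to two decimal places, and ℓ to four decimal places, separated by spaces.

ρ = √(x²+y²) = √(1.168² + -0.610²) = 1.31770
φ = atan2(y, x) mod 360° = atan2(-0.610, 1.168) = 332.4237°
|p|² = ρ² + z² = 1.31770² + 0.514² = 2.00052
κ = 2ρ / |p|² = 2×1.31770 / 2.00052 = 1.31735
θ = 2·atan2(ρ, z) = 2·atan2(1.31770, 0.514) = 2.39775 rad
ℓ = θ/κ = 2.39775/1.31735 = 1.82013

1.3174 332.42 1.8201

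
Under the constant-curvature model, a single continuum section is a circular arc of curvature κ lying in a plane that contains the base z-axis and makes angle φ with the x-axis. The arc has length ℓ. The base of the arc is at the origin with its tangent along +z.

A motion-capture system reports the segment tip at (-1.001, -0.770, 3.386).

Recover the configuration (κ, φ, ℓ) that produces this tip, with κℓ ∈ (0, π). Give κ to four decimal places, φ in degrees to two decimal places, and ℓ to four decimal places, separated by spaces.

0.1934 217.57 3.6918

ρ = √(x²+y²) = √(-1.001² + -0.770²) = 1.26289
φ = atan2(y, x) mod 360° = atan2(-0.770, -1.001) = 217.5686°
|p|² = ρ² + z² = 1.26289² + 3.386² = 13.05990
κ = 2ρ / |p|² = 2×1.26289 / 13.05990 = 0.19340
θ = 2·atan2(ρ, z) = 2·atan2(1.26289, 3.386) = 0.71399 rad
ℓ = θ/κ = 0.71399/0.19340 = 3.69177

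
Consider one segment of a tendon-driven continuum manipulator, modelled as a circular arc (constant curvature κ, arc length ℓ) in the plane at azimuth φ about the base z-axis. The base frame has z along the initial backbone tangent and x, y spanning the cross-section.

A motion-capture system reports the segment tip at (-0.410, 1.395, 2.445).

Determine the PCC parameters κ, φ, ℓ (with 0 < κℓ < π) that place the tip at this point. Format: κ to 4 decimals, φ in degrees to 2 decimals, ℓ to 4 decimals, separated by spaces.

0.3594 106.38 2.9859

ρ = √(x²+y²) = √(-0.410² + 1.395²) = 1.45400
φ = atan2(y, x) mod 360° = atan2(1.395, -0.410) = 106.3784°
|p|² = ρ² + z² = 1.45400² + 2.445² = 8.09215
κ = 2ρ / |p|² = 2×1.45400 / 8.09215 = 0.35936
θ = 2·atan2(ρ, z) = 2·atan2(1.45400, 2.445) = 1.07300 rad
ℓ = θ/κ = 1.07300/0.35936 = 2.98586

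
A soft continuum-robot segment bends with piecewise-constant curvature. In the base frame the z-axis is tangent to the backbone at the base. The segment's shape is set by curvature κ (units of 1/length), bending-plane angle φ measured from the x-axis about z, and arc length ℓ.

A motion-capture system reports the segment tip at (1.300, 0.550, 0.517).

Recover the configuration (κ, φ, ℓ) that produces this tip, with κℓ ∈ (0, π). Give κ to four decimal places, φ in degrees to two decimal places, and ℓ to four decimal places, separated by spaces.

1.2493 22.93 1.9527

ρ = √(x²+y²) = √(1.300² + 0.550²) = 1.41156
φ = atan2(y, x) mod 360° = atan2(0.550, 1.300) = 22.9321°
|p|² = ρ² + z² = 1.41156² + 0.517² = 2.25979
κ = 2ρ / |p|² = 2×1.41156 / 2.25979 = 1.24928
θ = 2·atan2(ρ, z) = 2·atan2(1.41156, 0.517) = 2.43942 rad
ℓ = θ/κ = 2.43942/1.24928 = 1.95265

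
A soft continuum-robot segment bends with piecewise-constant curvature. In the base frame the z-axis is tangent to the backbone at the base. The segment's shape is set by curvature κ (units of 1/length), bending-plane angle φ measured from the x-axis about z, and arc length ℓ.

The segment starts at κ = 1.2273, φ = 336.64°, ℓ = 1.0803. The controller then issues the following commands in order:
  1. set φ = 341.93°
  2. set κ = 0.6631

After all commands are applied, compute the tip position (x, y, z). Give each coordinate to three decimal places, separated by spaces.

0.352 -0.115 0.990

initial: κ=1.2273, φ=336.64°, ℓ=1.0803
cmd 1: set φ=341.93° → (κ,φ,ℓ)=(1.2273,341.93°,1.0803) → tip=(0.5868,-0.1914,0.7905)
cmd 2: set κ=0.6631 → (κ,φ,ℓ)=(0.6631,341.93°,1.0803) → tip=(0.3524,-0.1150,0.9902)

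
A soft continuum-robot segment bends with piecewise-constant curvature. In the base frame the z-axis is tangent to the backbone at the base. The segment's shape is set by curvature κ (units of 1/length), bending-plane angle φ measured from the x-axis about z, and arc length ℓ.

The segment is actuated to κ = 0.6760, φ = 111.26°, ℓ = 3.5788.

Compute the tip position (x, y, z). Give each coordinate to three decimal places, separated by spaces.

θ = κ·ℓ = 0.6760 × 3.5788 = 2.41927 rad
ρ = (1 − cos θ)/κ = (1 − -0.75027)/0.6760 = 2.58916
z = sin θ / κ = 0.66113/0.6760 = 0.97800
x = ρ cos φ = 2.58916 × cos(111.26°) = -0.93883
y = ρ sin φ = 2.58916 × sin(111.26°) = 2.41295

-0.939 2.413 0.978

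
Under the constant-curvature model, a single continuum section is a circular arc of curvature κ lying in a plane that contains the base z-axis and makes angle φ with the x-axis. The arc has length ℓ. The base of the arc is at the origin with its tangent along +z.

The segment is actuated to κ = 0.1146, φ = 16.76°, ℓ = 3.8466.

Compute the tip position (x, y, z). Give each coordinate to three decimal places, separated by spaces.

0.799 0.241 3.723

θ = κ·ℓ = 0.1146 × 3.8466 = 0.44082 rad
ρ = (1 − cos θ)/κ = (1 − 0.90440)/0.1146 = 0.83419
z = sin θ / κ = 0.42668/0.1146 = 3.72322
x = ρ cos φ = 0.83419 × cos(16.76°) = 0.79875
y = ρ sin φ = 0.83419 × sin(16.76°) = 0.24055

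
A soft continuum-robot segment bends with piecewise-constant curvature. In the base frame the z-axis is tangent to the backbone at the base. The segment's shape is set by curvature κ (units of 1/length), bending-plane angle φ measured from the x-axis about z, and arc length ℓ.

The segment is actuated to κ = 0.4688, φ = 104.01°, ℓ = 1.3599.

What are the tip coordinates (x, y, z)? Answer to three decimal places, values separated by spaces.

-0.101 0.407 1.270

θ = κ·ℓ = 0.4688 × 1.3599 = 0.63752 rad
ρ = (1 − cos θ)/κ = (1 − 0.80357)/0.4688 = 0.41900
z = sin θ / κ = 0.59521/0.4688 = 1.26964
x = ρ cos φ = 0.41900 × cos(104.01°) = -0.10144
y = ρ sin φ = 0.41900 × sin(104.01°) = 0.40653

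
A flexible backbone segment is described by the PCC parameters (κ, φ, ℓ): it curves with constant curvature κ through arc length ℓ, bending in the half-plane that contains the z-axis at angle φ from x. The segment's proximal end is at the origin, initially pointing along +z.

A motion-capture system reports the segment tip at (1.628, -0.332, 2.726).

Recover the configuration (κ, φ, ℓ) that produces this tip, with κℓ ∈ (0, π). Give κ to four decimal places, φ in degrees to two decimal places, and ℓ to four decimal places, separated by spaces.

0.3261 348.47 3.3576

ρ = √(x²+y²) = √(1.628² + -0.332²) = 1.66151
φ = atan2(y, x) mod 360° = atan2(-0.332, 1.628) = 348.4737°
|p|² = ρ² + z² = 1.66151² + 2.726² = 10.19168
κ = 2ρ / |p|² = 2×1.66151 / 10.19168 = 0.32605
θ = 2·atan2(ρ, z) = 2·atan2(1.66151, 2.726) = 1.09476 rad
ℓ = θ/κ = 1.09476/0.32605 = 3.35762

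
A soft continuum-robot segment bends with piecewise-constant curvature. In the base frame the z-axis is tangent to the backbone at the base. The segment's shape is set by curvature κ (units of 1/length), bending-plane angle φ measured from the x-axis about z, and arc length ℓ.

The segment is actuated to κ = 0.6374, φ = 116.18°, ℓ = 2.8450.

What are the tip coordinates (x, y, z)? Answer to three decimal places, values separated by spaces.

θ = κ·ℓ = 0.6374 × 2.8450 = 1.81340 rad
ρ = (1 − cos θ)/κ = (1 − -0.24023)/0.6374 = 1.94577
z = sin θ / κ = 0.97072/0.6374 = 1.52293
x = ρ cos φ = 1.94577 × cos(116.18°) = -0.85846
y = ρ sin φ = 1.94577 × sin(116.18°) = 1.74616

-0.858 1.746 1.523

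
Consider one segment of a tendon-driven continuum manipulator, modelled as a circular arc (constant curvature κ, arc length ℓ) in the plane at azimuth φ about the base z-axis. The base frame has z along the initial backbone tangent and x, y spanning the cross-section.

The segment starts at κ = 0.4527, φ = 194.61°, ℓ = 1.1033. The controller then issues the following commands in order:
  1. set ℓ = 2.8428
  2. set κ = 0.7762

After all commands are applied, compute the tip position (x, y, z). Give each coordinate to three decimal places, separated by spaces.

-1.987 -0.518 1.037

initial: κ=0.4527, φ=194.61°, ℓ=1.1033
cmd 1: set ℓ=2.8428 → (κ,φ,ℓ)=(0.4527,194.61°,2.8428) → tip=(-1.5389,-0.4011,2.1206)
cmd 2: set κ=0.7762 → (κ,φ,ℓ)=(0.7762,194.61°,2.8428) → tip=(-1.9870,-0.5179,1.0366)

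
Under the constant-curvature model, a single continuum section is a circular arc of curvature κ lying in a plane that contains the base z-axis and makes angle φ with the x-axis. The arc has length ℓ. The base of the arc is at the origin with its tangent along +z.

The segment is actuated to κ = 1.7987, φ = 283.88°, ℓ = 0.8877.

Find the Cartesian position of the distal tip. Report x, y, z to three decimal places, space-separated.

0.137 -0.554 0.556

θ = κ·ℓ = 1.7987 × 0.8877 = 1.59671 rad
ρ = (1 − cos θ)/κ = (1 − -0.02591)/1.7987 = 0.57036
z = sin θ / κ = 0.99966/1.7987 = 0.55577
x = ρ cos φ = 0.57036 × cos(283.88°) = 0.13682
y = ρ sin φ = 0.57036 × sin(283.88°) = -0.55371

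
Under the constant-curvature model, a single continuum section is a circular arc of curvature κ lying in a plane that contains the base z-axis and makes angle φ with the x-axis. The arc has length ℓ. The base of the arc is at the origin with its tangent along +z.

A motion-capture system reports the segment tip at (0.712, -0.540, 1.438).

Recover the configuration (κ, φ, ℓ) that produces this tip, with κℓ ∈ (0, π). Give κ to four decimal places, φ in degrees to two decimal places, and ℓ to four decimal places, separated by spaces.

ρ = √(x²+y²) = √(0.712² + -0.540²) = 0.89361
φ = atan2(y, x) mod 360° = atan2(-0.540, 0.712) = 322.8223°
|p|² = ρ² + z² = 0.89361² + 1.438² = 2.86639
κ = 2ρ / |p|² = 2×0.89361 / 2.86639 = 0.62351
θ = 2·atan2(ρ, z) = 2·atan2(0.89361, 1.438) = 1.11205 rad
ℓ = θ/κ = 1.11205/0.62351 = 1.78353

0.6235 322.82 1.7835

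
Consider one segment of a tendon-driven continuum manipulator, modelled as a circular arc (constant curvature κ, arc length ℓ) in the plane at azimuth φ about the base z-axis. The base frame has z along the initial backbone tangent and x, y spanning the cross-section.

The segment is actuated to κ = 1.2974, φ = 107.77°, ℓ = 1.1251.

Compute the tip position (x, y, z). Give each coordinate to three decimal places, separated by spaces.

θ = κ·ℓ = 1.2974 × 1.1251 = 1.45970 rad
ρ = (1 − cos θ)/κ = (1 − 0.11086)/1.2974 = 0.68532
z = sin θ / κ = 0.99384/1.2974 = 0.76602
x = ρ cos φ = 0.68532 × cos(107.77°) = -0.20916
y = ρ sin φ = 0.68532 × sin(107.77°) = 0.65262

-0.209 0.653 0.766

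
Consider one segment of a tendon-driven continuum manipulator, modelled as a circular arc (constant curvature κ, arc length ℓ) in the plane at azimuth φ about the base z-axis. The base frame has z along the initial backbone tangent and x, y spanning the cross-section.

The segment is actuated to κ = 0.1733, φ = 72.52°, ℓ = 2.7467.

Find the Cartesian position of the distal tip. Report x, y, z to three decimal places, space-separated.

θ = κ·ℓ = 0.1733 × 2.7467 = 0.47600 rad
ρ = (1 − cos θ)/κ = (1 − 0.88883)/0.1733 = 0.64147
z = sin θ / κ = 0.45823/0.1733 = 2.64414
x = ρ cos φ = 0.64147 × cos(72.52°) = 0.19268
y = ρ sin φ = 0.64147 × sin(72.52°) = 0.61185

0.193 0.612 2.644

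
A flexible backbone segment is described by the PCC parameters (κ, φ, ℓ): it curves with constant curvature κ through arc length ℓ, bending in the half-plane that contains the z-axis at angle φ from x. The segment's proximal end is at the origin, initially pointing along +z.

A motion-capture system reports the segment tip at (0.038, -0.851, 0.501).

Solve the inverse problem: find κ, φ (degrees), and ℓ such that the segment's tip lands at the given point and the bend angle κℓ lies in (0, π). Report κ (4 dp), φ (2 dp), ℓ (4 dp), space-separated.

ρ = √(x²+y²) = √(0.038² + -0.851²) = 0.85185
φ = atan2(y, x) mod 360° = atan2(-0.851, 0.038) = 272.5568°
|p|² = ρ² + z² = 0.85185² + 0.501² = 0.97665
κ = 2ρ / |p|² = 2×0.85185 / 0.97665 = 1.74444
θ = 2·atan2(ρ, z) = 2·atan2(0.85185, 0.501) = 2.07830 rad
ℓ = θ/κ = 2.07830/1.74444 = 1.19139

1.7444 272.56 1.1914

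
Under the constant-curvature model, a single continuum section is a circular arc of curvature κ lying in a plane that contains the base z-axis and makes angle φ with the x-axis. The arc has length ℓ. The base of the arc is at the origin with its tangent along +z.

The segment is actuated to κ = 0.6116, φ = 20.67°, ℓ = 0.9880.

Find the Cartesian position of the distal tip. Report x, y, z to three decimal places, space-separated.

0.271 0.102 0.929

θ = κ·ℓ = 0.6116 × 0.9880 = 0.60426 rad
ρ = (1 − cos θ)/κ = (1 − 0.82292)/0.6116 = 0.28953
z = sin θ / κ = 0.56815/0.6116 = 0.92896
x = ρ cos φ = 0.28953 × cos(20.67°) = 0.27089
y = ρ sin φ = 0.28953 × sin(20.67°) = 0.10220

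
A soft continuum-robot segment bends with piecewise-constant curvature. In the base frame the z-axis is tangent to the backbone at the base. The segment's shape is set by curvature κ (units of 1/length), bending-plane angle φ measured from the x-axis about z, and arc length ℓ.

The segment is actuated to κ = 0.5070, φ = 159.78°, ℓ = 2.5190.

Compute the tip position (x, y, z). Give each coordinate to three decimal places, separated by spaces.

θ = κ·ℓ = 0.5070 × 2.5190 = 1.27713 rad
ρ = (1 − cos θ)/κ = (1 − 0.28946)/0.5070 = 1.40146
z = sin θ / κ = 0.95719/0.5070 = 1.88795
x = ρ cos φ = 1.40146 × cos(159.78°) = -1.31509
y = ρ sin φ = 1.40146 × sin(159.78°) = 0.48438

-1.315 0.484 1.888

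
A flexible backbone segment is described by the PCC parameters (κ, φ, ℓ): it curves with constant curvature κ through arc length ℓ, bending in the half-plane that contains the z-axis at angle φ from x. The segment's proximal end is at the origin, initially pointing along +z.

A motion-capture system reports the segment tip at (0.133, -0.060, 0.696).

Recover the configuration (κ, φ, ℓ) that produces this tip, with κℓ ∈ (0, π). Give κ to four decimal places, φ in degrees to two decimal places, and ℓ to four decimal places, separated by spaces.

0.5770 335.72 0.7162

ρ = √(x²+y²) = √(0.133² + -0.060²) = 0.14591
φ = atan2(y, x) mod 360° = atan2(-0.060, 0.133) = 335.7185°
|p|² = ρ² + z² = 0.14591² + 0.696² = 0.50570
κ = 2ρ / |p|² = 2×0.14591 / 0.50570 = 0.57705
θ = 2·atan2(ρ, z) = 2·atan2(0.14591, 0.696) = 0.41329 rad
ℓ = θ/κ = 0.41329/0.57705 = 0.71622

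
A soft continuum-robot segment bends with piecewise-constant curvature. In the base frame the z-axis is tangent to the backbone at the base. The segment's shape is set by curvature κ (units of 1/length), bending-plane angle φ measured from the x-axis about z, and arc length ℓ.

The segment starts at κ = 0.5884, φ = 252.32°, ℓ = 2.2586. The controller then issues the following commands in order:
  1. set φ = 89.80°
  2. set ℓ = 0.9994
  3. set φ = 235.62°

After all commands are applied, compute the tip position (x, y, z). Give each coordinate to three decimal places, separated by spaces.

initial: κ=0.5884, φ=252.32°, ℓ=2.2586
cmd 1: set φ=89.80° → (κ,φ,ℓ)=(0.5884,89.80°,2.2586) → tip=(0.0045,1.2925,1.6501)
cmd 2: set ℓ=0.9994 → (κ,φ,ℓ)=(0.5884,89.80°,0.9994) → tip=(0.0010,0.2855,0.9428)
cmd 3: set φ=235.62° → (κ,φ,ℓ)=(0.5884,235.62°,0.9994) → tip=(-0.1612,-0.2356,0.9428)

-0.161 -0.236 0.943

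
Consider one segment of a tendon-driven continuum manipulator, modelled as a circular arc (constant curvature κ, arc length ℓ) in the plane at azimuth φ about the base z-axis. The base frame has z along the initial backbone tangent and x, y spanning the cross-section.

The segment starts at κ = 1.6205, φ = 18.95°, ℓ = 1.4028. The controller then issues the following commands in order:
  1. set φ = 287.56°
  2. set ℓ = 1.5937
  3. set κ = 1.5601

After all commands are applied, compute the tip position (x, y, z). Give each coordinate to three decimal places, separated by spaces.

0.347 -1.096 0.391

initial: κ=1.6205, φ=18.95°, ℓ=1.4028
cmd 1: set φ=287.56° → (κ,φ,ℓ)=(1.6205,287.56°,1.4028) → tip=(0.3065,-0.9685,0.4710)
cmd 2: set ℓ=1.5937 → (κ,φ,ℓ)=(1.6205,287.56°,1.5937) → tip=(0.3440,-1.0871,0.3273)
cmd 3: set κ=1.5601 → (κ,φ,ℓ)=(1.5601,287.56°,1.5937) → tip=(0.3467,-1.0957,0.3906)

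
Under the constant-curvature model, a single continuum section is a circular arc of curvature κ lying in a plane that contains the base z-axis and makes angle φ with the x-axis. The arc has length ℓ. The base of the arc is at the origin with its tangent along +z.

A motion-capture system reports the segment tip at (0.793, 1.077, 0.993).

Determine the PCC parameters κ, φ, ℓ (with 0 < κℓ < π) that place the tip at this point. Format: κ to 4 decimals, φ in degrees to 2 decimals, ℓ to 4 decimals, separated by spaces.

ρ = √(x²+y²) = √(0.793² + 1.077²) = 1.33745
φ = atan2(y, x) mod 360° = atan2(1.077, 0.793) = 53.6356°
|p|² = ρ² + z² = 1.33745² + 0.993² = 2.77483
κ = 2ρ / |p|² = 2×1.33745 / 2.77483 = 0.96399
θ = 2·atan2(ρ, z) = 2·atan2(1.33745, 0.993) = 1.86428 rad
ℓ = θ/κ = 1.86428/0.96399 = 1.93392

0.9640 53.64 1.9339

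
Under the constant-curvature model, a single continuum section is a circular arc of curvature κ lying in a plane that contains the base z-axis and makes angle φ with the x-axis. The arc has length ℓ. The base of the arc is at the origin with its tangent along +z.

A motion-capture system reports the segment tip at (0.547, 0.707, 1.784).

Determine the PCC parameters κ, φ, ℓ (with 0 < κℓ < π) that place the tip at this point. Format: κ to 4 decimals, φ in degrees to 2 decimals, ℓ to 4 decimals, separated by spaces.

0.4490 52.27 2.0690

ρ = √(x²+y²) = √(0.547² + 0.707²) = 0.89390
φ = atan2(y, x) mod 360° = atan2(0.707, 0.547) = 52.2712°
|p|² = ρ² + z² = 0.89390² + 1.784² = 3.98171
κ = 2ρ / |p|² = 2×0.89390 / 3.98171 = 0.44900
θ = 2·atan2(ρ, z) = 2·atan2(0.89390, 1.784) = 0.92900 rad
ℓ = θ/κ = 0.92900/0.44900 = 2.06903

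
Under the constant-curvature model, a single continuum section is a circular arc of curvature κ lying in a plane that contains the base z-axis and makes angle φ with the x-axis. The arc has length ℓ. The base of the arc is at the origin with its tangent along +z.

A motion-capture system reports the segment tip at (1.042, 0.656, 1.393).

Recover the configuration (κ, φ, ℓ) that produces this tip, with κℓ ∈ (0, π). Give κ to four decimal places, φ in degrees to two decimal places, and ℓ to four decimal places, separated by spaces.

0.7124 32.19 2.0320

ρ = √(x²+y²) = √(1.042² + 0.656²) = 1.23130
φ = atan2(y, x) mod 360° = atan2(0.656, 1.042) = 32.1928°
|p|² = ρ² + z² = 1.23130² + 1.393² = 3.45655
κ = 2ρ / |p|² = 2×1.23130 / 3.45655 = 0.71244
θ = 2·atan2(ρ, z) = 2·atan2(1.23130, 1.393) = 1.44772 rad
ℓ = θ/κ = 1.44772/0.71244 = 2.03204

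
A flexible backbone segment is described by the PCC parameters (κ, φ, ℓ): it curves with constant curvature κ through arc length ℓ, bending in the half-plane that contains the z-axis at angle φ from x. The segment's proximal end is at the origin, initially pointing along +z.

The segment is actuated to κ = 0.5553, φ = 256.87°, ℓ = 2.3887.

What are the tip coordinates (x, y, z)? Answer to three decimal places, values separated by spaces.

-0.310 -1.329 1.747

θ = κ·ℓ = 0.5553 × 2.3887 = 1.32645 rad
ρ = (1 − cos θ)/κ = (1 − 0.24193)/0.5553 = 1.36516
z = sin θ / κ = 0.97029/0.5553 = 1.74733
x = ρ cos φ = 1.36516 × cos(256.87°) = -0.31011
y = ρ sin φ = 1.36516 × sin(256.87°) = -1.32947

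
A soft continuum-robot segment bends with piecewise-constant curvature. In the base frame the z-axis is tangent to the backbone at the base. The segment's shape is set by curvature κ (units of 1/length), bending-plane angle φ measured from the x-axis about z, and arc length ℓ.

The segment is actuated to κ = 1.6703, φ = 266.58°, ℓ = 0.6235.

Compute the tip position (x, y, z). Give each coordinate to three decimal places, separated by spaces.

θ = κ·ℓ = 1.6703 × 0.6235 = 1.04143 rad
ρ = (1 − cos θ)/κ = (1 − 0.50498)/1.6703 = 0.29636
z = sin θ / κ = 0.86313/1.6703 = 0.51675
x = ρ cos φ = 0.29636 × cos(266.58°) = -0.01768
y = ρ sin φ = 0.29636 × sin(266.58°) = -0.29584

-0.018 -0.296 0.517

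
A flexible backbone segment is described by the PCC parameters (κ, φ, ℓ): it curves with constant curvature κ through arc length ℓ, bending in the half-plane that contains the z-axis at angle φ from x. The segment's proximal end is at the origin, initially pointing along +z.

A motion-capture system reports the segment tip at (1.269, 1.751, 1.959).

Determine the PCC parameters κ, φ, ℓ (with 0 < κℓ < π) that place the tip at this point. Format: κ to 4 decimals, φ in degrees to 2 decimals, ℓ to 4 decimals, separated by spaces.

ρ = √(x²+y²) = √(1.269² + 1.751²) = 2.16249
φ = atan2(y, x) mod 360° = atan2(1.751, 1.269) = 54.0681°
|p|² = ρ² + z² = 2.16249² + 1.959² = 8.51404
κ = 2ρ / |p|² = 2×2.16249 / 8.51404 = 0.50798
θ = 2·atan2(ρ, z) = 2·atan2(2.16249, 1.959) = 1.66946 rad
ℓ = θ/κ = 1.66946/0.50798 = 3.28646

0.5080 54.07 3.2865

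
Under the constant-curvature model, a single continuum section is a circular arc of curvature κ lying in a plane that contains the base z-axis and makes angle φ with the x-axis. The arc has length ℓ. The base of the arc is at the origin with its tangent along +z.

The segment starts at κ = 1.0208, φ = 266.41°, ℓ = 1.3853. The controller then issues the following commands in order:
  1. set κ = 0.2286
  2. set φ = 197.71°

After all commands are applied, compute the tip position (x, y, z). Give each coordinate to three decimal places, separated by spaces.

-0.207 -0.066 1.362

initial: κ=1.0208, φ=266.41°, ℓ=1.3853
cmd 1: set κ=0.2286 → (κ,φ,ℓ)=(0.2286,266.41°,1.3853) → tip=(-0.0136,-0.2171,1.3623)
cmd 2: set φ=197.71° → (κ,φ,ℓ)=(0.2286,197.71°,1.3853) → tip=(-0.2072,-0.0662,1.3623)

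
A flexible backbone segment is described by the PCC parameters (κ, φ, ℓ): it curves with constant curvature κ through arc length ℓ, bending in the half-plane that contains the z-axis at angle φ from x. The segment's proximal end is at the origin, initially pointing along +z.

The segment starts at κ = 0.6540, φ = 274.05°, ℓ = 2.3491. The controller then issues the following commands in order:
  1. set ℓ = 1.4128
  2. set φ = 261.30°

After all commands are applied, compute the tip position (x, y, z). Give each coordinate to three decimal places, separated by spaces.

initial: κ=0.6540, φ=274.05°, ℓ=2.3491
cmd 1: set ℓ=1.4128 → (κ,φ,ℓ)=(0.6540,274.05°,1.4128) → tip=(0.0429,-0.6060,1.2202)
cmd 2: set φ=261.30° → (κ,φ,ℓ)=(0.6540,261.30°,1.4128) → tip=(-0.0919,-0.6006,1.2202)

-0.092 -0.601 1.220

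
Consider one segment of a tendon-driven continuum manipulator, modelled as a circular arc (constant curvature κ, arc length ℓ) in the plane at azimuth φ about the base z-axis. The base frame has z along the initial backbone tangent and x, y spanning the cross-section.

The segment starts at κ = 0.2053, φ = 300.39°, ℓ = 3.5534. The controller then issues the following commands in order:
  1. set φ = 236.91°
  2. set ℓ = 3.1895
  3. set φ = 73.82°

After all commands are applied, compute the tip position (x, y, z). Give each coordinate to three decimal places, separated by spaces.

initial: κ=0.2053, φ=300.39°, ℓ=3.5534
cmd 1: set φ=236.91° → (κ,φ,ℓ)=(0.2053,236.91°,3.5534) → tip=(-0.6768,-1.0386,3.2465)
cmd 2: set ℓ=3.1895 → (κ,φ,ℓ)=(0.2053,236.91°,3.1895) → tip=(-0.5500,-0.8441,2.9664)
cmd 3: set φ=73.82° → (κ,φ,ℓ)=(0.2053,73.82°,3.1895) → tip=(0.2807,0.9676,2.9664)

0.281 0.968 2.966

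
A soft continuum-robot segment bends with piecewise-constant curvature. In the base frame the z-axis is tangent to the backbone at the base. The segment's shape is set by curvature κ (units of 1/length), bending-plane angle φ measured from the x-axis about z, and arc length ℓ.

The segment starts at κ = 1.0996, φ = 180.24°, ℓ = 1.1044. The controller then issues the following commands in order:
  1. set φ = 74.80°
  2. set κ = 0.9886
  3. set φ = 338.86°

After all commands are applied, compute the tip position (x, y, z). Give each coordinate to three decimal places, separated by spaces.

0.509 -0.197 0.898

initial: κ=1.0996, φ=180.24°, ℓ=1.1044
cmd 1: set φ=74.80° → (κ,φ,ℓ)=(1.0996,74.80°,1.1044) → tip=(0.1552,0.5714,0.8523)
cmd 2: set κ=0.9886 → (κ,φ,ℓ)=(0.9886,74.80°,1.1044) → tip=(0.1430,0.5263,0.8977)
cmd 3: set φ=338.86° → (κ,φ,ℓ)=(0.9886,338.86°,1.1044) → tip=(0.5086,-0.1967,0.8977)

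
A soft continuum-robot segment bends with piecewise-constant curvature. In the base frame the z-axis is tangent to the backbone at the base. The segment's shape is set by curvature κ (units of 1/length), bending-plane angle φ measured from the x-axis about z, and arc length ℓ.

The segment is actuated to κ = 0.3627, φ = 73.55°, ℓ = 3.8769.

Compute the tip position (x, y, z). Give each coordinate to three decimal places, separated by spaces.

θ = κ·ℓ = 0.3627 × 3.8769 = 1.40615 rad
ρ = (1 − cos θ)/κ = (1 − 0.16390)/0.3627 = 2.30521
z = sin θ / κ = 0.98648/0.3627 = 2.71981
x = ρ cos φ = 2.30521 × cos(73.55°) = 0.65278
y = ρ sin φ = 2.30521 × sin(73.55°) = 2.21085

0.653 2.211 2.720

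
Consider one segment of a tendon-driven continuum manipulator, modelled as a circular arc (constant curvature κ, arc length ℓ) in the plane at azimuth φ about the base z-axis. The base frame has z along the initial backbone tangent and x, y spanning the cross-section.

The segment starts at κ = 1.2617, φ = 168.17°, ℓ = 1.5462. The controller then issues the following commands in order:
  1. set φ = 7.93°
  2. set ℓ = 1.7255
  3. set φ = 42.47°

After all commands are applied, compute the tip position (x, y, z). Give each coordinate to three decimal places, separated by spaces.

0.918 0.840 0.651

initial: κ=1.2617, φ=168.17°, ℓ=1.5462
cmd 1: set φ=7.93° → (κ,φ,ℓ)=(1.2617,7.93°,1.5462) → tip=(1.0762,0.1499,0.7360)
cmd 2: set ℓ=1.7255 → (κ,φ,ℓ)=(1.2617,7.93°,1.7255) → tip=(1.2323,0.1717,0.6513)
cmd 3: set φ=42.47° → (κ,φ,ℓ)=(1.2617,42.47°,1.7255) → tip=(0.9178,0.8401,0.6513)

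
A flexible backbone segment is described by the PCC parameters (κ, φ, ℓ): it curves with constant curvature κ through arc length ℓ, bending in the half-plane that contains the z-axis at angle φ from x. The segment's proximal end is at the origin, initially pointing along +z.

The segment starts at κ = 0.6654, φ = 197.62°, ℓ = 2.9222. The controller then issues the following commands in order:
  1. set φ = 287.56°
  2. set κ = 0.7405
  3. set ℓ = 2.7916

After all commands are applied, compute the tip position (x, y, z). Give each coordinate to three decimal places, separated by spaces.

initial: κ=0.6654, φ=197.62°, ℓ=2.9222
cmd 1: set φ=287.56° → (κ,φ,ℓ)=(0.6654,287.56°,2.9222) → tip=(0.6189,-1.9558,1.3992)
cmd 2: set κ=0.7405 → (κ,φ,ℓ)=(0.7405,287.56°,2.9222) → tip=(0.6352,-2.0071,1.1198)
cmd 3: set ℓ=2.7916 → (κ,φ,ℓ)=(0.7405,287.56°,2.7916) → tip=(0.6015,-1.9007,1.1875)

0.601 -1.901 1.187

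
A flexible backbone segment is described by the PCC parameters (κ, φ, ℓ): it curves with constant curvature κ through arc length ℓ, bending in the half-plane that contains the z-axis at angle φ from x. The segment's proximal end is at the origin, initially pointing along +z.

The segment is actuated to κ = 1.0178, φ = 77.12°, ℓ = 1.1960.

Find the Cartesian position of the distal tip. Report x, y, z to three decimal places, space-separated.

0.143 0.626 0.922

θ = κ·ℓ = 1.0178 × 1.1960 = 1.21729 rad
ρ = (1 − cos θ)/κ = (1 − 0.34619)/1.0178 = 0.64238
z = sin θ / κ = 0.93816/1.0178 = 0.92176
x = ρ cos φ = 0.64238 × cos(77.12°) = 0.14319
y = ρ sin φ = 0.64238 × sin(77.12°) = 0.62621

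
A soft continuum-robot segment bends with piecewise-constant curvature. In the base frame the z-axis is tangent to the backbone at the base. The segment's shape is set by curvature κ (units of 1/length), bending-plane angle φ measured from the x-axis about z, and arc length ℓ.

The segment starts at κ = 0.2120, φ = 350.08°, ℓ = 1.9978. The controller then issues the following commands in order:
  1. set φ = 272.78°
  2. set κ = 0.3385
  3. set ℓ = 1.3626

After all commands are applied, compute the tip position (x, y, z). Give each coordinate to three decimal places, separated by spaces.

initial: κ=0.2120, φ=350.08°, ℓ=1.9978
cmd 1: set φ=272.78° → (κ,φ,ℓ)=(0.2120,272.78°,1.9978) → tip=(0.0202,-0.4163,1.9386)
cmd 2: set κ=0.3385 → (κ,φ,ℓ)=(0.3385,272.78°,1.9978) → tip=(0.0315,-0.6494,1.8490)
cmd 3: set ℓ=1.3626 → (κ,φ,ℓ)=(0.3385,272.78°,1.3626) → tip=(0.0150,-0.3083,1.3148)

0.015 -0.308 1.315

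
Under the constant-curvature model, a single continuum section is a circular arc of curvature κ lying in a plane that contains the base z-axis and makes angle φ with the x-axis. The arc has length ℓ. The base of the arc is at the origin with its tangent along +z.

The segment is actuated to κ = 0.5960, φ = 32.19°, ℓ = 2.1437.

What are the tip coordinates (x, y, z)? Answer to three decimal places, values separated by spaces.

θ = κ·ℓ = 0.5960 × 2.1437 = 1.27765 rad
ρ = (1 − cos θ)/κ = (1 − 0.28897)/0.5960 = 1.19300
z = sin θ / κ = 0.95734/0.5960 = 1.60627
x = ρ cos φ = 1.19300 × cos(32.19°) = 1.00962
y = ρ sin φ = 1.19300 × sin(32.19°) = 0.63555

1.010 0.636 1.606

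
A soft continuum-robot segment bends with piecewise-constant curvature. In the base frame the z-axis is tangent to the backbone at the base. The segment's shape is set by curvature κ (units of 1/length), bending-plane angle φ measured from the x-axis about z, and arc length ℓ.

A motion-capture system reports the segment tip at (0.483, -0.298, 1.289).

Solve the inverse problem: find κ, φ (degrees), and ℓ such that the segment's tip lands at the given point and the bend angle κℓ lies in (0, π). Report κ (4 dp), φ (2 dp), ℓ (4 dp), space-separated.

0.5722 328.33 1.4496

ρ = √(x²+y²) = √(0.483² + -0.298²) = 0.56753
φ = atan2(y, x) mod 360° = atan2(-0.298, 0.483) = 328.3264°
|p|² = ρ² + z² = 0.56753² + 1.289² = 1.98361
κ = 2ρ / |p|² = 2×0.56753 / 1.98361 = 0.57222
θ = 2·atan2(ρ, z) = 2·atan2(0.56753, 1.289) = 0.82950 rad
ℓ = θ/κ = 0.82950/0.57222 = 1.44961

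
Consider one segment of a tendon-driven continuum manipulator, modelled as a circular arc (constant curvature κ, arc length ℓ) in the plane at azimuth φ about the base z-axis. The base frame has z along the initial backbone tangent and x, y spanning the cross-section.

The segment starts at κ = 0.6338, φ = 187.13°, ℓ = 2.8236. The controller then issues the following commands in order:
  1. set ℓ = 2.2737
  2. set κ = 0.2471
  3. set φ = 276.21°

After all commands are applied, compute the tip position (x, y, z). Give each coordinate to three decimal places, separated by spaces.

0.067 -0.618 2.156

initial: κ=0.6338, φ=187.13°, ℓ=2.8236
cmd 1: set ℓ=2.2737 → (κ,φ,ℓ)=(0.6338,187.13°,2.2737) → tip=(-1.3631,-0.1705,1.5645)
cmd 2: set κ=0.2471 → (κ,φ,ℓ)=(0.2471,187.13°,2.2737) → tip=(-0.6173,-0.0772,2.1560)
cmd 3: set φ=276.21° → (κ,φ,ℓ)=(0.2471,276.21°,2.2737) → tip=(0.0673,-0.6184,2.1560)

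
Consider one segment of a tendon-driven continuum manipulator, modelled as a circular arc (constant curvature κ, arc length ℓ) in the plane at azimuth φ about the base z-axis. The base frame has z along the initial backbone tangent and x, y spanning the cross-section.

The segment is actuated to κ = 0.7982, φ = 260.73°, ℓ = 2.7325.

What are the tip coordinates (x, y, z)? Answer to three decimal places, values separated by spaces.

-0.317 -1.945 1.027

θ = κ·ℓ = 0.7982 × 2.7325 = 2.18108 rad
ρ = (1 − cos θ)/κ = (1 − -0.57310)/0.7982 = 1.97081
z = sin θ / κ = 0.81948/0.7982 = 1.02667
x = ρ cos φ = 1.97081 × cos(260.73°) = -0.31747
y = ρ sin φ = 1.97081 × sin(260.73°) = -1.94507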